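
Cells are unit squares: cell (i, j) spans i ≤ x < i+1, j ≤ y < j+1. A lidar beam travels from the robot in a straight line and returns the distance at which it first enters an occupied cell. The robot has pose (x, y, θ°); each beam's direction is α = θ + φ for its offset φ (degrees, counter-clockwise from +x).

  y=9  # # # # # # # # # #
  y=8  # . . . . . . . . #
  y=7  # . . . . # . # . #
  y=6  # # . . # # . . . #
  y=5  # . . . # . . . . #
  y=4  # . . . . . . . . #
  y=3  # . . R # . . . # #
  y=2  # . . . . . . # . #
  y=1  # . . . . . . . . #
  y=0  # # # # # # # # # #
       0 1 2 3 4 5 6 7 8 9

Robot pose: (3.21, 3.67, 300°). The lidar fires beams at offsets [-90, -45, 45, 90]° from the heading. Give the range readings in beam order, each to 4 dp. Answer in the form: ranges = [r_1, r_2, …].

beam 1: φ=-90°, α=210°
  direction (-0.8660, -0.5000); cell (3,3); t to first gridline: x 0.2425, y 1.3400 (then +1.1547 / +2.0000)
    (2,3) via x @ 0.2425
    (2,2) via y @ 1.3400
    (1,2) via x @ 1.3972
    (0,2) via x @ 2.5519  # hit
  → r_1 = 2.5519
beam 2: φ=-45°, α=255°
  direction (-0.2588, -0.9659); cell (3,3); t to first gridline: x 0.8114, y 0.6936 (then +3.8637 / +1.0353)
    (3,2) via y @ 0.6936
    (2,2) via x @ 0.8114
    (2,1) via y @ 1.7289
    (2,0) via y @ 2.7642  # hit
  → r_2 = 2.7642
beam 3: φ=45°, α=345°
  direction (0.9659, -0.2588); cell (3,3); t to first gridline: x 0.8179, y 2.5887 (then +1.0353 / +3.8637)
    (4,3) via x @ 0.8179  # hit
  → r_3 = 0.8179
beam 4: φ=90°, α=30°
  direction (0.8660, 0.5000); cell (3,3); t to first gridline: x 0.9122, y 0.6600 (then +1.1547 / +2.0000)
    (3,4) via y @ 0.6600
    (4,4) via x @ 0.9122
    (5,4) via x @ 2.0669
    (5,5) via y @ 2.6600
    (6,5) via x @ 3.2216
    (7,5) via x @ 4.3763
    (7,6) via y @ 4.6600
    (8,6) via x @ 5.5310
    (8,7) via y @ 6.6600
    (9,7) via x @ 6.6857  # hit
  → r_4 = 6.6857

ranges = [2.5519, 2.7642, 0.8179, 6.6857]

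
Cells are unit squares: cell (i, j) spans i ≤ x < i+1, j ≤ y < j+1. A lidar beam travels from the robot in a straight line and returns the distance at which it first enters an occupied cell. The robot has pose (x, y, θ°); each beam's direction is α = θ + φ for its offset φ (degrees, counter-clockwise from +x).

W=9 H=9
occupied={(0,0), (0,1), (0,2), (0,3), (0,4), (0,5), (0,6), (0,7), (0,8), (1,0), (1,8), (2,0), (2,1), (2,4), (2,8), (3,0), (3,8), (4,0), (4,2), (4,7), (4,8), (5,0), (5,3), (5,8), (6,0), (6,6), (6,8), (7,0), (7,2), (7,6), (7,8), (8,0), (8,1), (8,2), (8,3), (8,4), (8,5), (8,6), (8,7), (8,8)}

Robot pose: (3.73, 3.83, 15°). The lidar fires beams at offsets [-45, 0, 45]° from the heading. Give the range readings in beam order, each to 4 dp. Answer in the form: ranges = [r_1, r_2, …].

beam 1: φ=-45°, α=330°
  d=(0.8660,-0.5000)  start (3,3)  tX=0.3118 tY=1.6600  stride 1/|dx|=1.1547 1/|dy|=2.0000
    cross x-line → (4,3), t=0.3118
    cross x-line → (5,3), t=1.4665 (wall)
  → r_1 = 1.4665
beam 2: φ=0°, α=15°
  d=(0.9659,0.2588)  start (3,3)  tX=0.2795 tY=0.6568  stride 1/|dx|=1.0353 1/|dy|=3.8637
    cross x-line → (4,3), t=0.2795
    cross y-line → (4,4), t=0.6568
    cross x-line → (5,4), t=1.3148
    cross x-line → (6,4), t=2.3501
    cross x-line → (7,4), t=3.3854
    cross x-line → (8,4), t=4.4206 (wall)
  → r_2 = 4.4206
beam 3: φ=45°, α=60°
  d=(0.5000,0.8660)  start (3,3)  tX=0.5400 tY=0.1963  stride 1/|dx|=2.0000 1/|dy|=1.1547
    cross y-line → (3,4), t=0.1963
    cross x-line → (4,4), t=0.5400
    cross y-line → (4,5), t=1.3510
    cross y-line → (4,6), t=2.5057
    cross x-line → (5,6), t=2.5400
    cross y-line → (5,7), t=3.6604
    cross x-line → (6,7), t=4.5400
    cross y-line → (6,8), t=4.8151 (wall)
  → r_3 = 4.8151

ranges = [1.4665, 4.4206, 4.8151]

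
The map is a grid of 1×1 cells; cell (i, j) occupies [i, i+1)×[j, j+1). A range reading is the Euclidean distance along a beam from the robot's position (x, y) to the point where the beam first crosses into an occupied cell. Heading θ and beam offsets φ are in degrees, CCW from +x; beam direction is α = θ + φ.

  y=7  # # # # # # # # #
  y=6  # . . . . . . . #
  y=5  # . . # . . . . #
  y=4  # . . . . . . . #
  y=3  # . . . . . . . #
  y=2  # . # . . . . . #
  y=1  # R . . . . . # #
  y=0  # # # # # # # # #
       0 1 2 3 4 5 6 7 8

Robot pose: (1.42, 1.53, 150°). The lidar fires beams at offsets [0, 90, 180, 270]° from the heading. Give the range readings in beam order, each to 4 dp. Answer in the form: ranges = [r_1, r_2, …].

ranges = [0.4850, 0.6120, 1.0600, 1.1600]

beam 1: φ=0°, α=150°
  d=(-0.8660,0.5000)  start (1,1)  tX=0.4850 tY=0.9400  stride 1/|dx|=1.1547 1/|dy|=2.0000
    cross x-line → (0,1), t=0.4850 (wall)
  → r_1 = 0.4850
beam 2: φ=90°, α=240°
  d=(-0.5000,-0.8660)  start (1,1)  tX=0.8400 tY=0.6120  stride 1/|dx|=2.0000 1/|dy|=1.1547
    cross y-line → (1,0), t=0.6120 (wall)
  → r_2 = 0.6120
beam 3: φ=180°, α=330°
  d=(0.8660,-0.5000)  start (1,1)  tX=0.6697 tY=1.0600  stride 1/|dx|=1.1547 1/|dy|=2.0000
    cross x-line → (2,1), t=0.6697
    cross y-line → (2,0), t=1.0600 (wall)
  → r_3 = 1.0600
beam 4: φ=270°, α=60°
  d=(0.5000,0.8660)  start (1,1)  tX=1.1600 tY=0.5427  stride 1/|dx|=2.0000 1/|dy|=1.1547
    cross y-line → (1,2), t=0.5427
    cross x-line → (2,2), t=1.1600 (wall)
  → r_4 = 1.1600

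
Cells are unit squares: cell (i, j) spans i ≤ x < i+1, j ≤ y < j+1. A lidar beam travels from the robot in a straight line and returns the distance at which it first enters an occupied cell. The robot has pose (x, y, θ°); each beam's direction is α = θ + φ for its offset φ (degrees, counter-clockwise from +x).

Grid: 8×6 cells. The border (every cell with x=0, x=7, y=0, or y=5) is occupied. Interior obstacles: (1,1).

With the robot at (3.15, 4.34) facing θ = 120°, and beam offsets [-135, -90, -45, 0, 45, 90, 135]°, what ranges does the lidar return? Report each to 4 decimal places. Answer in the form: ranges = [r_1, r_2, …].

ranges = [3.9858, 1.3200, 0.6833, 0.7621, 2.2258, 2.4826, 3.4578]

beam 1: φ=-135°, α=345°
  cosα=0.9659 sinα=-0.2588 | (3,4) | tMaxX 0.8800 tMaxY 1.3137 | tΔX 1.0353 tΔY 3.8637
    t=0.8800 [x] (4,4)
    t=1.3137 [y] (4,3)
    t=1.9153 [x] (5,3)
    t=2.9505 [x] (6,3)
    t=3.9858 [x] (7,3) — stop
  → r_1 = 3.9858
beam 2: φ=-90°, α=30°
  cosα=0.8660 sinα=0.5000 | (3,4) | tMaxX 0.9815 tMaxY 1.3200 | tΔX 1.1547 tΔY 2.0000
    t=0.9815 [x] (4,4)
    t=1.3200 [y] (4,5) — stop
  → r_2 = 1.3200
beam 3: φ=-45°, α=75°
  cosα=0.2588 sinα=0.9659 | (3,4) | tMaxX 3.2841 tMaxY 0.6833 | tΔX 3.8637 tΔY 1.0353
    t=0.6833 [y] (3,5) — stop
  → r_3 = 0.6833
beam 4: φ=0°, α=120°
  cosα=-0.5000 sinα=0.8660 | (3,4) | tMaxX 0.3000 tMaxY 0.7621 | tΔX 2.0000 tΔY 1.1547
    t=0.3000 [x] (2,4)
    t=0.7621 [y] (2,5) — stop
  → r_4 = 0.7621
beam 5: φ=45°, α=165°
  cosα=-0.9659 sinα=0.2588 | (3,4) | tMaxX 0.1553 tMaxY 2.5500 | tΔX 1.0353 tΔY 3.8637
    t=0.1553 [x] (2,4)
    t=1.1906 [x] (1,4)
    t=2.2258 [x] (0,4) — stop
  → r_5 = 2.2258
beam 6: φ=90°, α=210°
  cosα=-0.8660 sinα=-0.5000 | (3,4) | tMaxX 0.1732 tMaxY 0.6800 | tΔX 1.1547 tΔY 2.0000
    t=0.1732 [x] (2,4)
    t=0.6800 [y] (2,3)
    t=1.3279 [x] (1,3)
    t=2.4826 [x] (0,3) — stop
  → r_6 = 2.4826
beam 7: φ=135°, α=255°
  cosα=-0.2588 sinα=-0.9659 | (3,4) | tMaxX 0.5796 tMaxY 0.3520 | tΔX 3.8637 tΔY 1.0353
    t=0.3520 [y] (3,3)
    t=0.5796 [x] (2,3)
    t=1.3873 [y] (2,2)
    t=2.4225 [y] (2,1)
    t=3.4578 [y] (2,0) — stop
  → r_7 = 3.4578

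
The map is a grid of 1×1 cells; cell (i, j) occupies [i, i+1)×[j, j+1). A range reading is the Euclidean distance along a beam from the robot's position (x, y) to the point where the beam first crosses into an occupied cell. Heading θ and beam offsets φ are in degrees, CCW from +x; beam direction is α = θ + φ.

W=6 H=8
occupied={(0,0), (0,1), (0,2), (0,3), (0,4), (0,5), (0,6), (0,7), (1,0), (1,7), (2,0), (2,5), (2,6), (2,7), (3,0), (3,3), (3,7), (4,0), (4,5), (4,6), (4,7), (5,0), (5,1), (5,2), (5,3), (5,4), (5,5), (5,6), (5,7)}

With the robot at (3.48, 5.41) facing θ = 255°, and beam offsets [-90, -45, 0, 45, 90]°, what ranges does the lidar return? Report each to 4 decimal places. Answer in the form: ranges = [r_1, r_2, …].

beam 1: φ=-90°, α=165°
  direction (-0.9659, 0.2588); cell (3,5); t to first gridline: x 0.4969, y 2.2796 (then +1.0353 / +3.8637)
    (2,5) via x @ 0.4969  # hit
  → r_1 = 0.4969
beam 2: φ=-45°, α=210°
  direction (-0.8660, -0.5000); cell (3,5); t to first gridline: x 0.5543, y 0.8200 (then +1.1547 / +2.0000)
    (2,5) via x @ 0.5543  # hit
  → r_2 = 0.5543
beam 3: φ=0°, α=255°
  direction (-0.2588, -0.9659); cell (3,5); t to first gridline: x 1.8546, y 0.4245 (then +3.8637 / +1.0353)
    (3,4) via y @ 0.4245
    (3,3) via y @ 1.4597  # hit
  → r_3 = 1.4597
beam 4: φ=45°, α=300°
  direction (0.5000, -0.8660); cell (3,5); t to first gridline: x 1.0400, y 0.4734 (then +2.0000 / +1.1547)
    (3,4) via y @ 0.4734
    (4,4) via x @ 1.0400
    (4,3) via y @ 1.6281
    (4,2) via y @ 2.7828
    (5,2) via x @ 3.0400  # hit
  → r_4 = 3.0400
beam 5: φ=90°, α=345°
  direction (0.9659, -0.2588); cell (3,5); t to first gridline: x 0.5383, y 1.5841 (then +1.0353 / +3.8637)
    (4,5) via x @ 0.5383  # hit
  → r_5 = 0.5383

ranges = [0.4969, 0.5543, 1.4597, 3.0400, 0.5383]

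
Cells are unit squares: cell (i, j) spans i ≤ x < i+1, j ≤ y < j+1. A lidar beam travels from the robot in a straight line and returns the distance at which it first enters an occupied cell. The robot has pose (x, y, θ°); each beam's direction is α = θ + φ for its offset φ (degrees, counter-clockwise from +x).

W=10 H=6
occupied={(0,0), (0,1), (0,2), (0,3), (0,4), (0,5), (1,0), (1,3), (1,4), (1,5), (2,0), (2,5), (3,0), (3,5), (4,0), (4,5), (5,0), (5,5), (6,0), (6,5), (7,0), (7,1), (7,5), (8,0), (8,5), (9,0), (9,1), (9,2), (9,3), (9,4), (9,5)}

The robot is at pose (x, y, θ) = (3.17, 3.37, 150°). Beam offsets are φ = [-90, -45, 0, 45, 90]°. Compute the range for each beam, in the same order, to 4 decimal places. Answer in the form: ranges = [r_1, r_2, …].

beam 1: φ=-90°, α=60°
  dir = (cos 60°, sin 60°) = (0.5000, 0.8660); from cell (3,3)
  next x-line at t=1.6600, next y-line at t=0.7275; Δt_x=2.0000, Δt_y=1.1547
    y: enter (3,4) at t=0.7275
    x: enter (4,4) at t=1.6600
    y: enter (4,5) at t=1.8822 ← occupied
  → r_1 = 1.8822
beam 2: φ=-45°, α=105°
  dir = (cos 105°, sin 105°) = (-0.2588, 0.9659); from cell (3,3)
  next x-line at t=0.6568, next y-line at t=0.6522; Δt_x=3.8637, Δt_y=1.0353
    y: enter (3,4) at t=0.6522
    x: enter (2,4) at t=0.6568
    y: enter (2,5) at t=1.6875 ← occupied
  → r_2 = 1.6875
beam 3: φ=0°, α=150°
  dir = (cos 150°, sin 150°) = (-0.8660, 0.5000); from cell (3,3)
  next x-line at t=0.1963, next y-line at t=1.2600; Δt_x=1.1547, Δt_y=2.0000
    x: enter (2,3) at t=0.1963
    y: enter (2,4) at t=1.2600
    x: enter (1,4) at t=1.3510 ← occupied
  → r_3 = 1.3510
beam 4: φ=45°, α=195°
  dir = (cos 195°, sin 195°) = (-0.9659, -0.2588); from cell (3,3)
  next x-line at t=0.1760, next y-line at t=1.4296; Δt_x=1.0353, Δt_y=3.8637
    x: enter (2,3) at t=0.1760
    x: enter (1,3) at t=1.2113 ← occupied
  → r_4 = 1.2113
beam 5: φ=90°, α=240°
  dir = (cos 240°, sin 240°) = (-0.5000, -0.8660); from cell (3,3)
  next x-line at t=0.3400, next y-line at t=0.4272; Δt_x=2.0000, Δt_y=1.1547
    x: enter (2,3) at t=0.3400
    y: enter (2,2) at t=0.4272
    y: enter (2,1) at t=1.5819
    x: enter (1,1) at t=2.3400
    y: enter (1,0) at t=2.7366 ← occupied
  → r_5 = 2.7366

ranges = [1.8822, 1.6875, 1.3510, 1.2113, 2.7366]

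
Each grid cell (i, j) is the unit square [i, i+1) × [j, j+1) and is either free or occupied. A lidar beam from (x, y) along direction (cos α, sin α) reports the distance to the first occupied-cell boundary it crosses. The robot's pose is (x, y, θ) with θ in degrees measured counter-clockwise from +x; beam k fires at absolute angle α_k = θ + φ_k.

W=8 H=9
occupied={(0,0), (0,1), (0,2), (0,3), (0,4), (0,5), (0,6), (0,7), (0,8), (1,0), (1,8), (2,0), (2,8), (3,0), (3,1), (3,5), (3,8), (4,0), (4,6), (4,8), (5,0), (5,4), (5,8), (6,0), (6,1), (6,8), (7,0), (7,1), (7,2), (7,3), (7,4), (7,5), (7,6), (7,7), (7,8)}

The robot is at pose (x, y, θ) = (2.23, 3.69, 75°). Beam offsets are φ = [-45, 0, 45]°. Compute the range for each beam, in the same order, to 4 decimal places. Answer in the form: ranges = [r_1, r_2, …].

ranges = [5.5079, 4.4620, 2.4600]

beam 1: φ=-45°, α=30°
  cosα=0.8660 sinα=0.5000 | (2,3) | tMaxX 0.8891 tMaxY 0.6200 | tΔX 1.1547 tΔY 2.0000
    t=0.6200 [y] (2,4)
    t=0.8891 [x] (3,4)
    t=2.0438 [x] (4,4)
    t=2.6200 [y] (4,5)
    t=3.1985 [x] (5,5)
    t=4.3532 [x] (6,5)
    t=4.6200 [y] (6,6)
    t=5.5079 [x] (7,6) — stop
  → r_1 = 5.5079
beam 2: φ=0°, α=75°
  cosα=0.2588 sinα=0.9659 | (2,3) | tMaxX 2.9751 tMaxY 0.3209 | tΔX 3.8637 tΔY 1.0353
    t=0.3209 [y] (2,4)
    t=1.3562 [y] (2,5)
    t=2.3915 [y] (2,6)
    t=2.9751 [x] (3,6)
    t=3.4268 [y] (3,7)
    t=4.4620 [y] (3,8) — stop
  → r_2 = 4.4620
beam 3: φ=45°, α=120°
  cosα=-0.5000 sinα=0.8660 | (2,3) | tMaxX 0.4600 tMaxY 0.3580 | tΔX 2.0000 tΔY 1.1547
    t=0.3580 [y] (2,4)
    t=0.4600 [x] (1,4)
    t=1.5127 [y] (1,5)
    t=2.4600 [x] (0,5) — stop
  → r_3 = 2.4600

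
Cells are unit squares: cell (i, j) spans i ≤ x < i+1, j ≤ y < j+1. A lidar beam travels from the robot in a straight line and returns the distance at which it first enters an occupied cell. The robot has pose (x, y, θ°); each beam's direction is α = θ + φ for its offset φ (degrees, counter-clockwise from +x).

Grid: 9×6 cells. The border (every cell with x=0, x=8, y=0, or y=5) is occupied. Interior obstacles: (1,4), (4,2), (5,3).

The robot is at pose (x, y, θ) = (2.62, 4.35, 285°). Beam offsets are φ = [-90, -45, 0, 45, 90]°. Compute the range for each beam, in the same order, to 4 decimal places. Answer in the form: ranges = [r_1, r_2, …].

ranges = [0.6419, 3.2400, 3.4682, 2.7000, 2.5114]

beam 1: φ=-90°, α=195°
  cosα=-0.9659 sinα=-0.2588 | (2,4) | tMaxX 0.6419 tMaxY 1.3523 | tΔX 1.0353 tΔY 3.8637
    t=0.6419 [x] (1,4) — stop
  → r_1 = 0.6419
beam 2: φ=-45°, α=240°
  cosα=-0.5000 sinα=-0.8660 | (2,4) | tMaxX 1.2400 tMaxY 0.4041 | tΔX 2.0000 tΔY 1.1547
    t=0.4041 [y] (2,3)
    t=1.2400 [x] (1,3)
    t=1.5588 [y] (1,2)
    t=2.7135 [y] (1,1)
    t=3.2400 [x] (0,1) — stop
  → r_2 = 3.2400
beam 3: φ=0°, α=285°
  cosα=0.2588 sinα=-0.9659 | (2,4) | tMaxX 1.4682 tMaxY 0.3623 | tΔX 3.8637 tΔY 1.0353
    t=0.3623 [y] (2,3)
    t=1.3976 [y] (2,2)
    t=1.4682 [x] (3,2)
    t=2.4329 [y] (3,1)
    t=3.4682 [y] (3,0) — stop
  → r_3 = 3.4682
beam 4: φ=45°, α=330°
  cosα=0.8660 sinα=-0.5000 | (2,4) | tMaxX 0.4388 tMaxY 0.7000 | tΔX 1.1547 tΔY 2.0000
    t=0.4388 [x] (3,4)
    t=0.7000 [y] (3,3)
    t=1.5935 [x] (4,3)
    t=2.7000 [y] (4,2) — stop
  → r_4 = 2.7000
beam 5: φ=90°, α=15°
  cosα=0.9659 sinα=0.2588 | (2,4) | tMaxX 0.3934 tMaxY 2.5114 | tΔX 1.0353 tΔY 3.8637
    t=0.3934 [x] (3,4)
    t=1.4287 [x] (4,4)
    t=2.4640 [x] (5,4)
    t=2.5114 [y] (5,5) — stop
  → r_5 = 2.5114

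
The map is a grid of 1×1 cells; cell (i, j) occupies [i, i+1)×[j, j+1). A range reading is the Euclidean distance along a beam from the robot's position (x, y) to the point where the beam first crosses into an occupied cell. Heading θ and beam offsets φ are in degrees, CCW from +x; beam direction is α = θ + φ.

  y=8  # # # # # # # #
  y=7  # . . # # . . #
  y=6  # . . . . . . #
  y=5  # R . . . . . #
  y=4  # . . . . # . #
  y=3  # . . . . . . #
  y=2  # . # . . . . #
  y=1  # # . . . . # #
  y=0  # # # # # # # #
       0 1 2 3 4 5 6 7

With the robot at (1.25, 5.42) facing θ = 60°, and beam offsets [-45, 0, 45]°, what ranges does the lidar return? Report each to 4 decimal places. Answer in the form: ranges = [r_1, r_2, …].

ranges = [5.9528, 2.9791, 0.9659]

beam 1: φ=-45°, α=15°
  d=(0.9659,0.2588)  start (1,5)  tX=0.7765 tY=2.2409  stride 1/|dx|=1.0353 1/|dy|=3.8637
    cross x-line → (2,5), t=0.7765
    cross x-line → (3,5), t=1.8117
    cross y-line → (3,6), t=2.2409
    cross x-line → (4,6), t=2.8470
    cross x-line → (5,6), t=3.8823
    cross x-line → (6,6), t=4.9176
    cross x-line → (7,6), t=5.9528 (wall)
  → r_1 = 5.9528
beam 2: φ=0°, α=60°
  d=(0.5000,0.8660)  start (1,5)  tX=1.5000 tY=0.6697  stride 1/|dx|=2.0000 1/|dy|=1.1547
    cross y-line → (1,6), t=0.6697
    cross x-line → (2,6), t=1.5000
    cross y-line → (2,7), t=1.8244
    cross y-line → (2,8), t=2.9791 (wall)
  → r_2 = 2.9791
beam 3: φ=45°, α=105°
  d=(-0.2588,0.9659)  start (1,5)  tX=0.9659 tY=0.6005  stride 1/|dx|=3.8637 1/|dy|=1.0353
    cross y-line → (1,6), t=0.6005
    cross x-line → (0,6), t=0.9659 (wall)
  → r_3 = 0.9659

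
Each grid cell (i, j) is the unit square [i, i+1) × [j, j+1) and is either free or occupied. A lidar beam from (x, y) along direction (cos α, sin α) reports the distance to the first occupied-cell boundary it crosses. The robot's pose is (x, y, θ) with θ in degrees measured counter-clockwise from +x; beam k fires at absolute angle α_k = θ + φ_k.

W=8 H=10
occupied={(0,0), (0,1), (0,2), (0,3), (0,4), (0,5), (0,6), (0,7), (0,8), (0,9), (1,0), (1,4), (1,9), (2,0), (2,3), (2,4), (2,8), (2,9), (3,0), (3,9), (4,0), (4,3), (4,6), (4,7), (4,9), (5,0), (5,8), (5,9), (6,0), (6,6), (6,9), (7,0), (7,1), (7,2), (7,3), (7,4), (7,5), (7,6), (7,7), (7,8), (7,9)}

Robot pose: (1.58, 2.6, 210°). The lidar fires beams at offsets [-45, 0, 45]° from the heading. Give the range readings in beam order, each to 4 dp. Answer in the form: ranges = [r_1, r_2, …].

ranges = [0.6005, 0.6697, 1.6564]

beam 1: φ=-45°, α=165°
  direction (-0.9659, 0.2588); cell (1,2); t to first gridline: x 0.6005, y 1.5455 (then +1.0353 / +3.8637)
    (0,2) via x @ 0.6005  # hit
  → r_1 = 0.6005
beam 2: φ=0°, α=210°
  direction (-0.8660, -0.5000); cell (1,2); t to first gridline: x 0.6697, y 1.2000 (then +1.1547 / +2.0000)
    (0,2) via x @ 0.6697  # hit
  → r_2 = 0.6697
beam 3: φ=45°, α=255°
  direction (-0.2588, -0.9659); cell (1,2); t to first gridline: x 2.2409, y 0.6212 (then +3.8637 / +1.0353)
    (1,1) via y @ 0.6212
    (1,0) via y @ 1.6564  # hit
  → r_3 = 1.6564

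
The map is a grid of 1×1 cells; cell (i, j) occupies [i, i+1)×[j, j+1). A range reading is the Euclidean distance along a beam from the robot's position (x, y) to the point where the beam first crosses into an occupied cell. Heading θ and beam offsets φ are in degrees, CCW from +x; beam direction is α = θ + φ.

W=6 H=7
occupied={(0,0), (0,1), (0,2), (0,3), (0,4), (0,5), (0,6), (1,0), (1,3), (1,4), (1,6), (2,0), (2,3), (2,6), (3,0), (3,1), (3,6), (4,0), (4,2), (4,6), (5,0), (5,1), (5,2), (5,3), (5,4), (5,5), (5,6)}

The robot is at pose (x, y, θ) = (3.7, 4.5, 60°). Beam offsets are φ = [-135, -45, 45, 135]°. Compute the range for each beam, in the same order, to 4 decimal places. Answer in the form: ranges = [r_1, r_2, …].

ranges = [1.5529, 1.3459, 1.5529, 1.7600]

beam 1: φ=-135°, α=285°
  cosα=0.2588 sinα=-0.9659 | (3,4) | tMaxX 1.1591 tMaxY 0.5176 | tΔX 3.8637 tΔY 1.0353
    t=0.5176 [y] (3,3)
    t=1.1591 [x] (4,3)
    t=1.5529 [y] (4,2) — stop
  → r_1 = 1.5529
beam 2: φ=-45°, α=15°
  cosα=0.9659 sinα=0.2588 | (3,4) | tMaxX 0.3106 tMaxY 1.9319 | tΔX 1.0353 tΔY 3.8637
    t=0.3106 [x] (4,4)
    t=1.3459 [x] (5,4) — stop
  → r_2 = 1.3459
beam 3: φ=45°, α=105°
  cosα=-0.2588 sinα=0.9659 | (3,4) | tMaxX 2.7046 tMaxY 0.5176 | tΔX 3.8637 tΔY 1.0353
    t=0.5176 [y] (3,5)
    t=1.5529 [y] (3,6) — stop
  → r_3 = 1.5529
beam 4: φ=135°, α=195°
  cosα=-0.9659 sinα=-0.2588 | (3,4) | tMaxX 0.7247 tMaxY 1.9319 | tΔX 1.0353 tΔY 3.8637
    t=0.7247 [x] (2,4)
    t=1.7600 [x] (1,4) — stop
  → r_4 = 1.7600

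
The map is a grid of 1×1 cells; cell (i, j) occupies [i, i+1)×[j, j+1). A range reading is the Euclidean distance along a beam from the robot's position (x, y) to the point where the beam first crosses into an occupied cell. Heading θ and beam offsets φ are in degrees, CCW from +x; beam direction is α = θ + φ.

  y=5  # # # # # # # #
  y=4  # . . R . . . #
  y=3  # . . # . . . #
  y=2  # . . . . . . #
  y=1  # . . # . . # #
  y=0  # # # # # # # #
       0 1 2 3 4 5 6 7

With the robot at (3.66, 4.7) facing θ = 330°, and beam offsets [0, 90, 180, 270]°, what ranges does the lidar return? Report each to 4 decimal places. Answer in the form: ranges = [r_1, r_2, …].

beam 1: φ=0°, α=330°
  direction (0.8660, -0.5000); cell (3,4); t to first gridline: x 0.3926, y 1.4000 (then +1.1547 / +2.0000)
    (4,4) via x @ 0.3926
    (4,3) via y @ 1.4000
    (5,3) via x @ 1.5473
    (6,3) via x @ 2.7020
    (6,2) via y @ 3.4000
    (7,2) via x @ 3.8567  # hit
  → r_1 = 3.8567
beam 2: φ=90°, α=60°
  direction (0.5000, 0.8660); cell (3,4); t to first gridline: x 0.6800, y 0.3464 (then +2.0000 / +1.1547)
    (3,5) via y @ 0.3464  # hit
  → r_2 = 0.3464
beam 3: φ=180°, α=150°
  direction (-0.8660, 0.5000); cell (3,4); t to first gridline: x 0.7621, y 0.6000 (then +1.1547 / +2.0000)
    (3,5) via y @ 0.6000  # hit
  → r_3 = 0.6000
beam 4: φ=270°, α=240°
  direction (-0.5000, -0.8660); cell (3,4); t to first gridline: x 1.3200, y 0.8083 (then +2.0000 / +1.1547)
    (3,3) via y @ 0.8083  # hit
  → r_4 = 0.8083

ranges = [3.8567, 0.3464, 0.6000, 0.8083]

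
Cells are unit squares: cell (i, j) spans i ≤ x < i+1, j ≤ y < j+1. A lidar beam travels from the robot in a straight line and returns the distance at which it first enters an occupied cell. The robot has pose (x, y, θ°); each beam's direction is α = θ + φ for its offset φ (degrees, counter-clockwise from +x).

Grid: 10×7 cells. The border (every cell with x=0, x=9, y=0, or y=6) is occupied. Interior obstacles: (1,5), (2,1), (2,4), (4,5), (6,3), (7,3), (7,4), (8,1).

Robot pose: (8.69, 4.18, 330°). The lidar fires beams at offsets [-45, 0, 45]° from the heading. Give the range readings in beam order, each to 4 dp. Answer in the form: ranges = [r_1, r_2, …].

beam 1: φ=-45°, α=285°
  dir = (cos 285°, sin 285°) = (0.2588, -0.9659); from cell (8,4)
  next x-line at t=1.1977, next y-line at t=0.1863; Δt_x=3.8637, Δt_y=1.0353
    y: enter (8,3) at t=0.1863
    x: enter (9,3) at t=1.1977 ← occupied
  → r_1 = 1.1977
beam 2: φ=0°, α=330°
  dir = (cos 330°, sin 330°) = (0.8660, -0.5000); from cell (8,4)
  next x-line at t=0.3580, next y-line at t=0.3600; Δt_x=1.1547, Δt_y=2.0000
    x: enter (9,4) at t=0.3580 ← occupied
  → r_2 = 0.3580
beam 3: φ=45°, α=15°
  dir = (cos 15°, sin 15°) = (0.9659, 0.2588); from cell (8,4)
  next x-line at t=0.3209, next y-line at t=3.1682; Δt_x=1.0353, Δt_y=3.8637
    x: enter (9,4) at t=0.3209 ← occupied
  → r_3 = 0.3209

ranges = [1.1977, 0.3580, 0.3209]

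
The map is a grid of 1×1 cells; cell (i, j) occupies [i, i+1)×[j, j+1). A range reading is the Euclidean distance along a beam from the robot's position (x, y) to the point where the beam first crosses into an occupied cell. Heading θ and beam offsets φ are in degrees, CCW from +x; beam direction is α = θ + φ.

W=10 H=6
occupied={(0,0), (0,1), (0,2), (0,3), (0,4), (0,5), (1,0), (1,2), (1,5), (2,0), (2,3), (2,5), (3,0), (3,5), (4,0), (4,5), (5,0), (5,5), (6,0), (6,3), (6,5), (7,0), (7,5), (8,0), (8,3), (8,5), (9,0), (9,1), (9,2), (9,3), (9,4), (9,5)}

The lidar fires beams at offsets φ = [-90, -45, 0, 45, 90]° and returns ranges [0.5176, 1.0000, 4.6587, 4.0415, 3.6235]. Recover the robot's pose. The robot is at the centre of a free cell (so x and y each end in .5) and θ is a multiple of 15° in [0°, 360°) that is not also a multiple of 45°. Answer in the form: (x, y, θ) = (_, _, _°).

Candidates: 28 free-cell centres × 16 headings = 448 poses. Raycast each; keep the one whose scan matches to 4 dp.
  (2.5, 4.5, 15°): beam 2 = 7.0000 ≠ 1.0000 ✗
  (4.5, 4.5, 240°): beam 1 = 1.0000 ≠ 0.5176 ✗
  (7.5, 4.5, 255°): beam 1 = 1.9319 ≠ 0.5176 ✗
  (5.5, 1.5, 15°): beam 3 = 3.6235 ≠ 4.6587 ✗
  …
  (4.5, 1.5, 15°): r_1=0.5176, r_2=1.0000, r_3=4.6587, r_4=4.0415, r_5=3.6235 — all match ✓
Only this pose fits every beam.

(x, y, θ) = (4.5, 1.5, 15°)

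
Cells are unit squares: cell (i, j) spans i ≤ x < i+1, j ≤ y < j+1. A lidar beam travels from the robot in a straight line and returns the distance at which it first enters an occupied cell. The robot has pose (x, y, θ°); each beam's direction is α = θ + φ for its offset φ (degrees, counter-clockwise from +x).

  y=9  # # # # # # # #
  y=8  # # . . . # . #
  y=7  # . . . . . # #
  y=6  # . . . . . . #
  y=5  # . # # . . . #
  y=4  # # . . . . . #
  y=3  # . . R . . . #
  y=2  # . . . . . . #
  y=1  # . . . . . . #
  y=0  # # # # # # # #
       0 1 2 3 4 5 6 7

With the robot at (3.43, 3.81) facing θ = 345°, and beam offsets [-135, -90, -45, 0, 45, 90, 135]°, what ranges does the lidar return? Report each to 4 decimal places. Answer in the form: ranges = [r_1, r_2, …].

beam 1: φ=-135°, α=210°
  direction (-0.8660, -0.5000); cell (3,3); t to first gridline: x 0.4965, y 1.6200 (then +1.1547 / +2.0000)
    (2,3) via x @ 0.4965
    (2,2) via y @ 1.6200
    (1,2) via x @ 1.6512
    (0,2) via x @ 2.8059  # hit
  → r_1 = 2.8059
beam 2: φ=-90°, α=255°
  direction (-0.2588, -0.9659); cell (3,3); t to first gridline: x 1.6614, y 0.8386 (then +3.8637 / +1.0353)
    (3,2) via y @ 0.8386
    (2,2) via x @ 1.6614
    (2,1) via y @ 1.8738
    (2,0) via y @ 2.9091  # hit
  → r_2 = 2.9091
beam 3: φ=-45°, α=300°
  direction (0.5000, -0.8660); cell (3,3); t to first gridline: x 1.1400, y 0.9353 (then +2.0000 / +1.1547)
    (3,2) via y @ 0.9353
    (4,2) via x @ 1.1400
    (4,1) via y @ 2.0900
    (5,1) via x @ 3.1400
    (5,0) via y @ 3.2447  # hit
  → r_3 = 3.2447
beam 4: φ=0°, α=345°
  direction (0.9659, -0.2588); cell (3,3); t to first gridline: x 0.5901, y 3.1296 (then +1.0353 / +3.8637)
    (4,3) via x @ 0.5901
    (5,3) via x @ 1.6254
    (6,3) via x @ 2.6607
    (6,2) via y @ 3.1296
    (7,2) via x @ 3.6959  # hit
  → r_4 = 3.6959
beam 5: φ=45°, α=30°
  direction (0.8660, 0.5000); cell (3,3); t to first gridline: x 0.6582, y 0.3800 (then +1.1547 / +2.0000)
    (3,4) via y @ 0.3800
    (4,4) via x @ 0.6582
    (5,4) via x @ 1.8129
    (5,5) via y @ 2.3800
    (6,5) via x @ 2.9676
    (7,5) via x @ 4.1223  # hit
  → r_5 = 4.1223
beam 6: φ=90°, α=75°
  direction (0.2588, 0.9659); cell (3,3); t to first gridline: x 2.2023, y 0.1967 (then +3.8637 / +1.0353)
    (3,4) via y @ 0.1967
    (3,5) via y @ 1.2320  # hit
  → r_6 = 1.2320
beam 7: φ=135°, α=120°
  direction (-0.5000, 0.8660); cell (3,3); t to first gridline: x 0.8600, y 0.2194 (then +2.0000 / +1.1547)
    (3,4) via y @ 0.2194
    (2,4) via x @ 0.8600
    (2,5) via y @ 1.3741  # hit
  → r_7 = 1.3741

ranges = [2.8059, 2.9091, 3.2447, 3.6959, 4.1223, 1.2320, 1.3741]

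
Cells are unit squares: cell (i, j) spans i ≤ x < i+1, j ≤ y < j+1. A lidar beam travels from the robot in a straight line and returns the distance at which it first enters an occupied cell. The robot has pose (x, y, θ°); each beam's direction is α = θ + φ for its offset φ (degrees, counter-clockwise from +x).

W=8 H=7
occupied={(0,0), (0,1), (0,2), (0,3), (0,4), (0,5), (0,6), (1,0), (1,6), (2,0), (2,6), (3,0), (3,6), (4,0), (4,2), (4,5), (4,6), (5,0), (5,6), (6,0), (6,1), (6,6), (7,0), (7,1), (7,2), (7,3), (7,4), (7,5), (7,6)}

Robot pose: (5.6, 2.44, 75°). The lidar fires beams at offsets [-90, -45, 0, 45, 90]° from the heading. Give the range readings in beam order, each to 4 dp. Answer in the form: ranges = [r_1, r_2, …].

beam 1: φ=-90°, α=345°
  direction (0.9659, -0.2588); cell (5,2); t to first gridline: x 0.4141, y 1.7000 (then +1.0353 / +3.8637)
    (6,2) via x @ 0.4141
    (7,2) via x @ 1.4494  # hit
  → r_1 = 1.4494
beam 2: φ=-45°, α=30°
  direction (0.8660, 0.5000); cell (5,2); t to first gridline: x 0.4619, y 1.1200 (then +1.1547 / +2.0000)
    (6,2) via x @ 0.4619
    (6,3) via y @ 1.1200
    (7,3) via x @ 1.6166  # hit
  → r_2 = 1.6166
beam 3: φ=0°, α=75°
  direction (0.2588, 0.9659); cell (5,2); t to first gridline: x 1.5455, y 0.5798 (then +3.8637 / +1.0353)
    (5,3) via y @ 0.5798
    (6,3) via x @ 1.5455
    (6,4) via y @ 1.6150
    (6,5) via y @ 2.6503
    (6,6) via y @ 3.6856  # hit
  → r_3 = 3.6856
beam 4: φ=45°, α=120°
  direction (-0.5000, 0.8660); cell (5,2); t to first gridline: x 1.2000, y 0.6466 (then +2.0000 / +1.1547)
    (5,3) via y @ 0.6466
    (4,3) via x @ 1.2000
    (4,4) via y @ 1.8013
    (4,5) via y @ 2.9560  # hit
  → r_4 = 2.9560
beam 5: φ=90°, α=165°
  direction (-0.9659, 0.2588); cell (5,2); t to first gridline: x 0.6212, y 2.1637 (then +1.0353 / +3.8637)
    (4,2) via x @ 0.6212  # hit
  → r_5 = 0.6212

ranges = [1.4494, 1.6166, 3.6856, 2.9560, 0.6212]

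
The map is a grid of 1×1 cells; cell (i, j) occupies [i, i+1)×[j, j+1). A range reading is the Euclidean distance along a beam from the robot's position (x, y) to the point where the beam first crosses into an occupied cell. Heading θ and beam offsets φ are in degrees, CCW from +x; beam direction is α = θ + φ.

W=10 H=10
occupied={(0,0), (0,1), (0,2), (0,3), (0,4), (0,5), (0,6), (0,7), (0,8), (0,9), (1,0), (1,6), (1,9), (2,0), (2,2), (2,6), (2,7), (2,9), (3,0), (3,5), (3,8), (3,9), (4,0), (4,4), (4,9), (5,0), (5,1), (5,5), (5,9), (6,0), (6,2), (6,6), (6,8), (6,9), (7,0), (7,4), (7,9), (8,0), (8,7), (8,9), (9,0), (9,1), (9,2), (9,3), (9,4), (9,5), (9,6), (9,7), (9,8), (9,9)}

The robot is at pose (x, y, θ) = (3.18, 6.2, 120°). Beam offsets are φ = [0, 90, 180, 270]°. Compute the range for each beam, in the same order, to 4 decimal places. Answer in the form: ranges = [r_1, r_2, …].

ranges = [0.3600, 0.2078, 0.2309, 3.6000]

beam 1: φ=0°, α=120°
  cosα=-0.5000 sinα=0.8660 | (3,6) | tMaxX 0.3600 tMaxY 0.9238 | tΔX 2.0000 tΔY 1.1547
    t=0.3600 [x] (2,6) — stop
  → r_1 = 0.3600
beam 2: φ=90°, α=210°
  cosα=-0.8660 sinα=-0.5000 | (3,6) | tMaxX 0.2078 tMaxY 0.4000 | tΔX 1.1547 tΔY 2.0000
    t=0.2078 [x] (2,6) — stop
  → r_2 = 0.2078
beam 3: φ=180°, α=300°
  cosα=0.5000 sinα=-0.8660 | (3,6) | tMaxX 1.6400 tMaxY 0.2309 | tΔX 2.0000 tΔY 1.1547
    t=0.2309 [y] (3,5) — stop
  → r_3 = 0.2309
beam 4: φ=270°, α=30°
  cosα=0.8660 sinα=0.5000 | (3,6) | tMaxX 0.9469 tMaxY 1.6000 | tΔX 1.1547 tΔY 2.0000
    t=0.9469 [x] (4,6)
    t=1.6000 [y] (4,7)
    t=2.1016 [x] (5,7)
    t=3.2563 [x] (6,7)
    t=3.6000 [y] (6,8) — stop
  → r_4 = 3.6000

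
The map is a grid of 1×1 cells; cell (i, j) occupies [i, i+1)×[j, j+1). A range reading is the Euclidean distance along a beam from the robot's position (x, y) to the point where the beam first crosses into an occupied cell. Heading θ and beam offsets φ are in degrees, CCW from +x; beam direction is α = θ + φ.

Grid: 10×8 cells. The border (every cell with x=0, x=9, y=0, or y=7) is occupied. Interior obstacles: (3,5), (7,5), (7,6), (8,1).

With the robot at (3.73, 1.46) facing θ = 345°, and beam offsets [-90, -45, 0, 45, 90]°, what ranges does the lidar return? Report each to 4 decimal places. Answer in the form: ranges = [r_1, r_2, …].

beam 1: φ=-90°, α=255°
  dir = (cos 255°, sin 255°) = (-0.2588, -0.9659); from cell (3,1)
  next x-line at t=2.8205, next y-line at t=0.4762; Δt_x=3.8637, Δt_y=1.0353
    y: enter (3,0) at t=0.4762 ← occupied
  → r_1 = 0.4762
beam 2: φ=-45°, α=300°
  dir = (cos 300°, sin 300°) = (0.5000, -0.8660); from cell (3,1)
  next x-line at t=0.5400, next y-line at t=0.5312; Δt_x=2.0000, Δt_y=1.1547
    y: enter (3,0) at t=0.5312 ← occupied
  → r_2 = 0.5312
beam 3: φ=0°, α=345°
  dir = (cos 345°, sin 345°) = (0.9659, -0.2588); from cell (3,1)
  next x-line at t=0.2795, next y-line at t=1.7773; Δt_x=1.0353, Δt_y=3.8637
    x: enter (4,1) at t=0.2795
    x: enter (5,1) at t=1.3148
    y: enter (5,0) at t=1.7773 ← occupied
  → r_3 = 1.7773
beam 4: φ=45°, α=30°
  dir = (cos 30°, sin 30°) = (0.8660, 0.5000); from cell (3,1)
  next x-line at t=0.3118, next y-line at t=1.0800; Δt_x=1.1547, Δt_y=2.0000
    x: enter (4,1) at t=0.3118
    y: enter (4,2) at t=1.0800
    x: enter (5,2) at t=1.4665
    x: enter (6,2) at t=2.6212
    y: enter (6,3) at t=3.0800
    x: enter (7,3) at t=3.7759
    x: enter (8,3) at t=4.9306
    y: enter (8,4) at t=5.0800
    x: enter (9,4) at t=6.0853 ← occupied
  → r_4 = 6.0853
beam 5: φ=90°, α=75°
  dir = (cos 75°, sin 75°) = (0.2588, 0.9659); from cell (3,1)
  next x-line at t=1.0432, next y-line at t=0.5590; Δt_x=3.8637, Δt_y=1.0353
    y: enter (3,2) at t=0.5590
    x: enter (4,2) at t=1.0432
    y: enter (4,3) at t=1.5943
    y: enter (4,4) at t=2.6296
    y: enter (4,5) at t=3.6649
    y: enter (4,6) at t=4.7002
    x: enter (5,6) at t=4.9069
    y: enter (5,7) at t=5.7354 ← occupied
  → r_5 = 5.7354

ranges = [0.4762, 0.5312, 1.7773, 6.0853, 5.7354]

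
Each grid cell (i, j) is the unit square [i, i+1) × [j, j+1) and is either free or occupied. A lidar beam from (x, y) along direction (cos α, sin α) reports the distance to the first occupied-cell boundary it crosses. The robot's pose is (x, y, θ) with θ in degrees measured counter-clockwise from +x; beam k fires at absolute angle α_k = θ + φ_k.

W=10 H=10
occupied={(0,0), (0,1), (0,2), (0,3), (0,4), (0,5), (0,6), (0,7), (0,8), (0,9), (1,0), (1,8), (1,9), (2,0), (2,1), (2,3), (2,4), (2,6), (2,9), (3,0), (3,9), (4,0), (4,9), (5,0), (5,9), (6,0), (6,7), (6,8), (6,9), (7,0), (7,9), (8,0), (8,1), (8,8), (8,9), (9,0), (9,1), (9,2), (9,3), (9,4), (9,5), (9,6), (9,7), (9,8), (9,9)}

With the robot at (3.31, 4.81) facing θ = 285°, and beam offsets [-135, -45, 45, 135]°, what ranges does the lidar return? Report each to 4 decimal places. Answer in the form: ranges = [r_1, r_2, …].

beam 1: φ=-135°, α=150°
  direction (-0.8660, 0.5000); cell (3,4); t to first gridline: x 0.3580, y 0.3800 (then +1.1547 / +2.0000)
    (2,4) via x @ 0.3580  # hit
  → r_1 = 0.3580
beam 2: φ=-45°, α=240°
  direction (-0.5000, -0.8660); cell (3,4); t to first gridline: x 0.6200, y 0.9353 (then +2.0000 / +1.1547)
    (2,4) via x @ 0.6200  # hit
  → r_2 = 0.6200
beam 3: φ=45°, α=330°
  direction (0.8660, -0.5000); cell (3,4); t to first gridline: x 0.7967, y 1.6200 (then +1.1547 / +2.0000)
    (4,4) via x @ 0.7967
    (4,3) via y @ 1.6200
    (5,3) via x @ 1.9514
    (6,3) via x @ 3.1061
    (6,2) via y @ 3.6200
    (7,2) via x @ 4.2608
    (8,2) via x @ 5.4155
    (8,1) via y @ 5.6200  # hit
  → r_3 = 5.6200
beam 4: φ=135°, α=60°
  direction (0.5000, 0.8660); cell (3,4); t to first gridline: x 1.3800, y 0.2194 (then +2.0000 / +1.1547)
    (3,5) via y @ 0.2194
    (3,6) via y @ 1.3741
    (4,6) via x @ 1.3800
    (4,7) via y @ 2.5288
    (5,7) via x @ 3.3800
    (5,8) via y @ 3.6835
    (5,9) via y @ 4.8382  # hit
  → r_4 = 4.8382

ranges = [0.3580, 0.6200, 5.6200, 4.8382]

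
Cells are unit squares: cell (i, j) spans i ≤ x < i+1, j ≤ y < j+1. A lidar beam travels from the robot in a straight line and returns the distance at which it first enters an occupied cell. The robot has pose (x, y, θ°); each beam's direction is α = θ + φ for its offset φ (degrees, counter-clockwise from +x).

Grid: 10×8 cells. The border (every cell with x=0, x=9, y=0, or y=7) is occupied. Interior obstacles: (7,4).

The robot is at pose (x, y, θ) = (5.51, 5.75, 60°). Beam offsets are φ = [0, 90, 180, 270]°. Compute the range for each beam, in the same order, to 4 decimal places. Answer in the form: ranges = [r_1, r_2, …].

beam 1: φ=0°, α=60°
  d=(0.5000,0.8660)  start (5,5)  tX=0.9800 tY=0.2887  stride 1/|dx|=2.0000 1/|dy|=1.1547
    cross y-line → (5,6), t=0.2887
    cross x-line → (6,6), t=0.9800
    cross y-line → (6,7), t=1.4434 (wall)
  → r_1 = 1.4434
beam 2: φ=90°, α=150°
  d=(-0.8660,0.5000)  start (5,5)  tX=0.5889 tY=0.5000  stride 1/|dx|=1.1547 1/|dy|=2.0000
    cross y-line → (5,6), t=0.5000
    cross x-line → (4,6), t=0.5889
    cross x-line → (3,6), t=1.7436
    cross y-line → (3,7), t=2.5000 (wall)
  → r_2 = 2.5000
beam 3: φ=180°, α=240°
  d=(-0.5000,-0.8660)  start (5,5)  tX=1.0200 tY=0.8660  stride 1/|dx|=2.0000 1/|dy|=1.1547
    cross y-line → (5,4), t=0.8660
    cross x-line → (4,4), t=1.0200
    cross y-line → (4,3), t=2.0207
    cross x-line → (3,3), t=3.0200
    cross y-line → (3,2), t=3.1754
    cross y-line → (3,1), t=4.3301
    cross x-line → (2,1), t=5.0200
    cross y-line → (2,0), t=5.4848 (wall)
  → r_3 = 5.4848
beam 4: φ=270°, α=330°
  d=(0.8660,-0.5000)  start (5,5)  tX=0.5658 tY=1.5000  stride 1/|dx|=1.1547 1/|dy|=2.0000
    cross x-line → (6,5), t=0.5658
    cross y-line → (6,4), t=1.5000
    cross x-line → (7,4), t=1.7205 (wall)
  → r_4 = 1.7205

ranges = [1.4434, 2.5000, 5.4848, 1.7205]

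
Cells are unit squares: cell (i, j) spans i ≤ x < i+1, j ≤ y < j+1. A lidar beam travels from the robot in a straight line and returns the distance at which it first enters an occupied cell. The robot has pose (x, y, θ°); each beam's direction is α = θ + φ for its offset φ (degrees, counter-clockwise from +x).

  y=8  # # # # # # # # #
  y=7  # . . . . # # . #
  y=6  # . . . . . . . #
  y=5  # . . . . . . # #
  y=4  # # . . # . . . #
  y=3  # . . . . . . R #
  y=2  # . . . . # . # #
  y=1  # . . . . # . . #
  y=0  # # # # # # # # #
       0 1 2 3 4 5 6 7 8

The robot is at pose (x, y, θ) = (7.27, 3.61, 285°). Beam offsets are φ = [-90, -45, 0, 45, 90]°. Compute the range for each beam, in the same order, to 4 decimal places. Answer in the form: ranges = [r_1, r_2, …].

ranges = [6.4912, 2.5400, 0.6315, 0.8429, 0.7558]

beam 1: φ=-90°, α=195°
  direction (-0.9659, -0.2588); cell (7,3); t to first gridline: x 0.2795, y 2.3569 (then +1.0353 / +3.8637)
    (6,3) via x @ 0.2795
    (5,3) via x @ 1.3148
    (4,3) via x @ 2.3501
    (4,2) via y @ 2.3569
    (3,2) via x @ 3.3854
    (2,2) via x @ 4.4206
    (1,2) via x @ 5.4559
    (1,1) via y @ 6.2206
    (0,1) via x @ 6.4912  # hit
  → r_1 = 6.4912
beam 2: φ=-45°, α=240°
  direction (-0.5000, -0.8660); cell (7,3); t to first gridline: x 0.5400, y 0.7044 (then +2.0000 / +1.1547)
    (6,3) via x @ 0.5400
    (6,2) via y @ 0.7044
    (6,1) via y @ 1.8591
    (5,1) via x @ 2.5400  # hit
  → r_2 = 2.5400
beam 3: φ=0°, α=285°
  direction (0.2588, -0.9659); cell (7,3); t to first gridline: x 2.8205, y 0.6315 (then +3.8637 / +1.0353)
    (7,2) via y @ 0.6315  # hit
  → r_3 = 0.6315
beam 4: φ=45°, α=330°
  direction (0.8660, -0.5000); cell (7,3); t to first gridline: x 0.8429, y 1.2200 (then +1.1547 / +2.0000)
    (8,3) via x @ 0.8429  # hit
  → r_4 = 0.8429
beam 5: φ=90°, α=15°
  direction (0.9659, 0.2588); cell (7,3); t to first gridline: x 0.7558, y 1.5068 (then +1.0353 / +3.8637)
    (8,3) via x @ 0.7558  # hit
  → r_5 = 0.7558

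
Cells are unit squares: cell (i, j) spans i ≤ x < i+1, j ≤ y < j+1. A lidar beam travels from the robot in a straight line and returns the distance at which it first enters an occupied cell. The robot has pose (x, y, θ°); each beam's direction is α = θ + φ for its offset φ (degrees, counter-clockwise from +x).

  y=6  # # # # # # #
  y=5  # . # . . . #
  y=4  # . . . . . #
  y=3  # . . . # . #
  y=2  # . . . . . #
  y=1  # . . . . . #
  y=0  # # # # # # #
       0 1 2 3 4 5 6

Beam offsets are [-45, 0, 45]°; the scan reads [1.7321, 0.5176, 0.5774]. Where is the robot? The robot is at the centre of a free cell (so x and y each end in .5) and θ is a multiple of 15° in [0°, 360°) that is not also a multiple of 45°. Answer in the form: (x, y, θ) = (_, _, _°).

(x, y, θ) = (4.5, 2.5, 75°)

The pose lattice has 23·16 = 368 candidates. Test each by forward raycasting.
  (3.5, 2.5, 150°): beam 1 = 2.5882 ≠ 1.7321 ✗
  (1.5, 5.5, 330°): beam 1 = 4.6587 ≠ 1.7321 ✗
  (1.5, 2.5, 15°): beam 1 = 3.0000 ≠ 1.7321 ✗
  …
  (4.5, 2.5, 75°): r_1=1.7321, r_2=0.5176, r_3=0.5774 — all match ✓
Unique over the lattice → pose = (4.5, 2.5, 75°).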